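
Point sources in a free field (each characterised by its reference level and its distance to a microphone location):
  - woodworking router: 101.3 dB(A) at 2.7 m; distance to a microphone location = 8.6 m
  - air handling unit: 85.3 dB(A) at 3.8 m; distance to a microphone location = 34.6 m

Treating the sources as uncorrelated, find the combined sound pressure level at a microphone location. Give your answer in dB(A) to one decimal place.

91.3 dB(A)

Propagate each source to the receiver with L = L_ref − 20·log₁₀(r/r_ref), then add intensities.
woodworking router: 101.3 − 20·log₁₀(8.6/2.7) = 101.3 − 10.06 = 91.24 dB(A).
air handling unit: 85.3 − 20·log₁₀(34.6/3.8) = 85.3 − 19.19 = 66.11 dB(A).
Σ 10^(L/10) = 1.334e+09 → L_total = 10·log₁₀(1.334e+09) = 91.25 dB(A).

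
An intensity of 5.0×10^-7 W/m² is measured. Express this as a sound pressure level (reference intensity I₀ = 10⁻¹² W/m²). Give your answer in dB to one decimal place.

Dividing by I₀ shifts the exponent by 12: I/I₀ = 5.0×10^5.
L = 10·(0.6990 + 5) = 56.99 dB.

57.0 dB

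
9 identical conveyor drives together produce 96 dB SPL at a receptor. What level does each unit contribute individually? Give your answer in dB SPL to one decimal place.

86.5 dB SPL

9 equal contributions raise the level by 10·log₁₀ 9 = 9.542 dB, so each unit alone gives 96 − 9.542.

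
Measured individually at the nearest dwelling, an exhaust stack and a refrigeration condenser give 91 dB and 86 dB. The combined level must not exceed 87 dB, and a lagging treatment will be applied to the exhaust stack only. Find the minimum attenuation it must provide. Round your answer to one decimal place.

10.9 dB

Everything except the exhaust stack sums to 10^(86/10) = 3.981e+08 in linear terms, 86.00 dB.
To meet 87 dB overall, the treated exhaust stack may contribute at most 10^(87/10) − 3.981e+08 = 1.031e+08, i.e. 80.13 dB.
Required insertion loss = 91 − 80.13 = 10.87 dB.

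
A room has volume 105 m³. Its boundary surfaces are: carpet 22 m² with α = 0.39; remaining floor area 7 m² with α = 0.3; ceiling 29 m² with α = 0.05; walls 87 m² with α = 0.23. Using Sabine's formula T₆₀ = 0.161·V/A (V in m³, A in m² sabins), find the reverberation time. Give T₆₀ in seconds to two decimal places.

0.53 s

Total absorption A = 22·0.39 + 7·0.3 + 29·0.05 + 87·0.23 = 32.14 m² sabins.
T₆₀ = 0.161·V/A = 0.161·105/32.14 = 0.526 s.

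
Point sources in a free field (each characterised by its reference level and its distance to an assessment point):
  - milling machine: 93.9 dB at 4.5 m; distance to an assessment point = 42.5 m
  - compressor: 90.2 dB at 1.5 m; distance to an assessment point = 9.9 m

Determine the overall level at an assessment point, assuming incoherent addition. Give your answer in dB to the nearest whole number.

Propagate each source to the receiver with L = L_ref − 20·log₁₀(r/r_ref), then add intensities.
milling machine: 93.9 − 20·log₁₀(42.5/4.5) = 93.9 − 19.50 = 74.40 dB.
compressor: 90.2 − 20·log₁₀(9.9/1.5) = 90.2 − 16.39 = 73.81 dB.
Σ 10^(L/10) = 5.156e+07 → L_total = 10·log₁₀(5.156e+07) = 77.12 dB.

77 dB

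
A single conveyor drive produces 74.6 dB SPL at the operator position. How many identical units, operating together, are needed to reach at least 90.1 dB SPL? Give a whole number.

The shortfall is 90.1 − 74.6 = 15.5 dB, and N units add 10·log₁₀ N, so need 10·log₁₀ N ≥ 15.5.
N ≥ 10^(15.5/10) = 35.481, so N = 36.

36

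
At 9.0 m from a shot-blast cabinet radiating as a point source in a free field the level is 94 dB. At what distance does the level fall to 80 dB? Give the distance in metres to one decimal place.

Point-source spreading drops the level by 20·log₁₀(r₂/r₁); inverting, r₂/r₁ = 10^(ΔL/20).
r₂ = 9.0·10^((94−80)/20) = 9.0·10^(14.0/20) = 45.11 m.

45.1 m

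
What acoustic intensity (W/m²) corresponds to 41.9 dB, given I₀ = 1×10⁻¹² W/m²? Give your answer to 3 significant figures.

I/I₀ = 10^(41.9/10) = 1.549e+04, so I = 1.549e+04 × 10⁻¹² W/m².

1.55e-08 W/m²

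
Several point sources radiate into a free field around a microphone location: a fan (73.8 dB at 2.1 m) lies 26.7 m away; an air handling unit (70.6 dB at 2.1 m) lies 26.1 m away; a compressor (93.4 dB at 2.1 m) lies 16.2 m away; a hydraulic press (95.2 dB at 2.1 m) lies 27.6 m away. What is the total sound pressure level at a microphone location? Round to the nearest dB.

First find each source's level at the receiver (point-source: −20·log₁₀(r/r_ref)), then combine on an intensity basis.
fan: 73.8 − 20·log₁₀(26.7/2.1) = 73.8 − 22.09 = 51.71 dB.
air handling unit: 70.6 − 20·log₁₀(26.1/2.1) = 70.6 − 21.89 = 48.71 dB.
compressor: 93.4 − 20·log₁₀(16.2/2.1) = 93.4 − 17.75 = 75.65 dB.
hydraulic press: 95.2 − 20·log₁₀(27.6/2.1) = 95.2 − 22.37 = 72.83 dB.
Σ 10^(L/10) = 5.616e+07 → L_total = 10·log₁₀(5.616e+07) = 77.49 dB.

77 dB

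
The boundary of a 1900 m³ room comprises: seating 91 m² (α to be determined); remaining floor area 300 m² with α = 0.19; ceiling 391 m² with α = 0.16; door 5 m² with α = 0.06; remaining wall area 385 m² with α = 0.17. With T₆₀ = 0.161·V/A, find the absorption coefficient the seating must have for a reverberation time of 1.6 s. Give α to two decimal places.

From T₆₀ = 0.161·V/A, the target T₆₀ = 1.6 s needs A = 0.161·1900/1.6 = 191.19 m².
Absorption from the other surfaces = 300·0.19 + 391·0.16 + 5·0.06 + 385·0.17 = 185.31 m², so the seating must supply 5.88 m² over 91 m².
α = 5.88/91 = 0.065.

0.06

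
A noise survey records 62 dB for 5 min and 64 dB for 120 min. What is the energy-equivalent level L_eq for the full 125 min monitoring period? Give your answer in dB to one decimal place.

63.9 dB

Weight each interval's intensity by its duration and average over T = 125 min:
Σ tᵢ·10^(Lᵢ/10) = 5·10^(62/10) + 120·10^(64/10) = 3.094e+08.
L_eq = 10·log₁₀(3.094e+08/125) = 63.94 dB.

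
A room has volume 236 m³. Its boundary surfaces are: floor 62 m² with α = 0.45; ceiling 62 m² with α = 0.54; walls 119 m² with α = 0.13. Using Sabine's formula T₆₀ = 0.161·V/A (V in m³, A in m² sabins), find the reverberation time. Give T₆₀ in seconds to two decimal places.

0.49 s

A = Σ Sᵢαᵢ = 62·0.45 + 62·0.54 + 119·0.13 = 76.85 m².
T₆₀ = 0.161·V/A = 0.161·236/76.85 = 0.494 s.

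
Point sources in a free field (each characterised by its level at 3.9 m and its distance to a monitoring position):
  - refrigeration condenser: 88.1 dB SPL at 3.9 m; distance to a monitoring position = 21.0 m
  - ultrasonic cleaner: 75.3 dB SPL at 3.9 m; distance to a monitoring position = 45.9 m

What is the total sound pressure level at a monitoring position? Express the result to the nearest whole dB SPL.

74 dB SPL

Apply inverse-square spreading to bring every level to the receiver, then sum 10^(L/10).
refrigeration condenser: 88.1 − 20·log₁₀(21.0/3.9) = 88.1 − 14.62 = 73.48 dB SPL.
ultrasonic cleaner: 75.3 − 20·log₁₀(45.9/3.9) = 75.3 − 21.41 = 53.89 dB SPL.
Σ 10^(L/10) = 2.251e+07 → L_total = 10·log₁₀(2.251e+07) = 73.52 dB SPL.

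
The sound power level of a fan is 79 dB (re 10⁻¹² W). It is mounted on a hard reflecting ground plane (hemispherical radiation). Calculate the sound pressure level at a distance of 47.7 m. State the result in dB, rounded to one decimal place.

L_p = L_w − 10·log₁₀(2π·r²) with r = 47.7 m.
2π·r² = 1.43e+04 m², 10·log₁₀ of that is 41.552 dB.
L_p = 79 − 41.552 = 37.45 dB.

37.4 dB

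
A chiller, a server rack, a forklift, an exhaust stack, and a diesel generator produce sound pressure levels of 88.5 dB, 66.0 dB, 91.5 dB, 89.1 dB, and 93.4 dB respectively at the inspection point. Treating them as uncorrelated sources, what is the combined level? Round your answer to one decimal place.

For uncorrelated sources the intensities add, so convert each level to linear form, sum, and take 10·log₁₀ of the total.
Σ 10^(L/10) = 10^(88.5/10) + 10^(66.0/10) + 10^(91.5/10) + 10^(89.1/10) + 10^(93.4/10) = 5.125e+09.
L_total = 10·log₁₀(5.125e+09) = 97.10 dB.

97.1 dB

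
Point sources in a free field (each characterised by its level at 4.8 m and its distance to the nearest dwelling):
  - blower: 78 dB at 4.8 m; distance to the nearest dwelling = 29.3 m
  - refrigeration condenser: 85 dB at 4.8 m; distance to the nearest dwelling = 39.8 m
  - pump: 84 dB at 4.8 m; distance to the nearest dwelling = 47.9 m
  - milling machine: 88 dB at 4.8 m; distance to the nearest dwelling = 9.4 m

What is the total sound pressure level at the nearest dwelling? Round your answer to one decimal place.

Propagate each source to the receiver with L = L_ref − 20·log₁₀(r/r_ref), then add intensities.
blower: 78 − 20·log₁₀(29.3/4.8) = 78 − 15.71 = 62.29 dB.
refrigeration condenser: 85 − 20·log₁₀(39.8/4.8) = 85 − 18.37 = 66.63 dB.
pump: 84 − 20·log₁₀(47.9/4.8) = 84 − 19.98 = 64.02 dB.
milling machine: 88 − 20·log₁₀(9.4/4.8) = 88 − 5.84 = 82.16 dB.
Σ 10^(L/10) = 1.733e+08 → L_total = 10·log₁₀(1.733e+08) = 82.39 dB.

82.4 dB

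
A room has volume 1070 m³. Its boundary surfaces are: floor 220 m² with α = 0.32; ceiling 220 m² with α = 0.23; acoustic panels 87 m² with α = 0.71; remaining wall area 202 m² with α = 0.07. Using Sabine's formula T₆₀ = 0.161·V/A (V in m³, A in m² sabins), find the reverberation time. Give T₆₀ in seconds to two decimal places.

Total absorption A = 220·0.32 + 220·0.23 + 87·0.71 + 202·0.07 = 196.91 m² sabins.
T₆₀ = 0.161·V/A = 0.161·1070/196.91 = 0.875 s.

0.87 s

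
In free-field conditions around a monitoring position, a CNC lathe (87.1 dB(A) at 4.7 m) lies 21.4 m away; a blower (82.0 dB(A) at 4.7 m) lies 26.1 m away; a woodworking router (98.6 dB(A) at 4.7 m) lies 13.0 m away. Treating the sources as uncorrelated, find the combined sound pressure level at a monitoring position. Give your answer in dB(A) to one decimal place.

89.9 dB(A)

First find each source's level at the receiver (point-source: −20·log₁₀(r/r_ref)), then combine on an intensity basis.
CNC lathe: 87.1 − 20·log₁₀(21.4/4.7) = 87.1 − 13.17 = 73.93 dB(A).
blower: 82.0 − 20·log₁₀(26.1/4.7) = 82.0 − 14.89 = 67.11 dB(A).
woodworking router: 98.6 − 20·log₁₀(13.0/4.7) = 98.6 − 8.84 = 89.76 dB(A).
Σ 10^(L/10) = 9.768e+08 → L_total = 10·log₁₀(9.768e+08) = 89.90 dB(A).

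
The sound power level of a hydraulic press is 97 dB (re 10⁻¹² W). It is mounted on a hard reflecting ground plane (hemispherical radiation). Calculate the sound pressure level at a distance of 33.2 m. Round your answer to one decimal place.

The power spreads over a hemisphere of area 2π·r², so L_p = L_w − 10·log₁₀(2π·r²).
2π·r² = 6926 m², 10·log₁₀ of that is 38.405 dB.
L_p = 97 − 38.405 = 58.60 dB.

58.6 dB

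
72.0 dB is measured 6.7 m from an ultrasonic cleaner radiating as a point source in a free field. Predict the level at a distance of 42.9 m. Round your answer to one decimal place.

55.9 dB

Point-source attenuation: ΔL = 20·log₁₀(r₂/r₁) = 20·log₁₀(42.9/6.7) = 16.128 dB.
L₂ = 72.0 − 20·log₁₀(42.9/6.7) = 72.0 − 16.128 = 55.87 dB.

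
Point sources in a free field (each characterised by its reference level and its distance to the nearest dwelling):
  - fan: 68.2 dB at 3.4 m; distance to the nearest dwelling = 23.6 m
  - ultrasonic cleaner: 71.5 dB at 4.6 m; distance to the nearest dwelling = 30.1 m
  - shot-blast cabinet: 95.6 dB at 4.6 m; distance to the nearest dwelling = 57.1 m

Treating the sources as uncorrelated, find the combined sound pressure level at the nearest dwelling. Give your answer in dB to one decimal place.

Apply inverse-square spreading to bring every level to the receiver, then sum 10^(L/10).
fan: 68.2 − 20·log₁₀(23.6/3.4) = 68.2 − 16.83 = 51.37 dB.
ultrasonic cleaner: 71.5 − 20·log₁₀(30.1/4.6) = 71.5 − 16.32 = 55.18 dB.
shot-blast cabinet: 95.6 − 20·log₁₀(57.1/4.6) = 95.6 − 21.88 = 73.72 dB.
Σ 10^(L/10) = 2.403e+07 → L_total = 10·log₁₀(2.403e+07) = 73.81 dB.

73.8 dB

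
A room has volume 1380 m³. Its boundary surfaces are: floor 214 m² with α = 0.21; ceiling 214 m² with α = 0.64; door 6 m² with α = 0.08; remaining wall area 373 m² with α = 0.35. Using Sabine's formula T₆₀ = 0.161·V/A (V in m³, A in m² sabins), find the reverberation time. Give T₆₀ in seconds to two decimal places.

0.71 s

Summing Sᵢαᵢ: 214·0.21 + 214·0.64 + 6·0.08 + 373·0.35 = 312.93 m².
T₆₀ = 0.161·V/A = 0.161·1380/312.93 = 0.710 s.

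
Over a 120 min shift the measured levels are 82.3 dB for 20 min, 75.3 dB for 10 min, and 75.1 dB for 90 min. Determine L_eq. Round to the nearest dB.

77 dB

Weight each interval's intensity by its duration and average over T = 120 min:
Σ tᵢ·10^(Lᵢ/10) = 20·10^(82.3/10) + 10·10^(75.3/10) + 90·10^(75.1/10) = 6.648e+09.
L_eq = 10·log₁₀(6.648e+09/120) = 77.43 dB.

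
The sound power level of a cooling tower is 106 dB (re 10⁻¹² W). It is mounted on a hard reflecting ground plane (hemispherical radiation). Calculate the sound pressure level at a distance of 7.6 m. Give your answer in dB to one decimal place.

The power spreads over a hemisphere of area 2π·r², so L_p = L_w − 10·log₁₀(2π·r²).
2π·r² = 362.9 m², 10·log₁₀ of that is 25.598 dB.
L_p = 106 − 25.598 = 80.40 dB.

80.4 dB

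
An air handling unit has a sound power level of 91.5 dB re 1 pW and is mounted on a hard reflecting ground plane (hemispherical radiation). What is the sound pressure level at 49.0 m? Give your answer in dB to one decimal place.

49.7 dB

L_p = L_w − 10·log₁₀(2π·r²) with r = 49.0 m.
2π·r² = 1.509e+04 m², 10·log₁₀ of that is 41.786 dB.
L_p = 91.5 − 41.786 = 49.71 dB.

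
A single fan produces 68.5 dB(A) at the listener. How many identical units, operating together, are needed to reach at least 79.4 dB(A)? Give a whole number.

13

The shortfall is 79.4 − 68.5 = 10.9 dB, and N units add 10·log₁₀ N, so need 10·log₁₀ N ≥ 10.9.
N ≥ 10^(10.9/10) = 12.303, so N = 13.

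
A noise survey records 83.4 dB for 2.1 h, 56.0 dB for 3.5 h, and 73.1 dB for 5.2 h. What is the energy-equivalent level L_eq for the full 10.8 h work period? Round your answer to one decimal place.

77.2 dB

Weight each interval's intensity by its duration and average over T = 10.8 h:
Σ tᵢ·10^(Lᵢ/10) = 2.1·10^(83.4/10) + 3.5·10^(56.0/10) + 5.2·10^(73.1/10) = 5.670e+08.
L_eq = 10·log₁₀(5.670e+08/10.8) = 77.20 dB.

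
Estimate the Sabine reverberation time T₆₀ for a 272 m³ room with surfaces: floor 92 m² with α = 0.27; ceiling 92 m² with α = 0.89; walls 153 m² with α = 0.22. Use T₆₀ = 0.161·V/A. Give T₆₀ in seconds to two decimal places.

0.31 s

A = Σ Sᵢαᵢ = 92·0.27 + 92·0.89 + 153·0.22 = 140.38 m².
T₆₀ = 0.161 × 272 / 140.38 = 0.312 s.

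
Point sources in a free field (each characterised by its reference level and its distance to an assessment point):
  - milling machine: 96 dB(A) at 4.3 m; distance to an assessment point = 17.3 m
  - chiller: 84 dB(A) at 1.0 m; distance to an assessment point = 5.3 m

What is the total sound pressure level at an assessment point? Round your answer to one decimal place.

Apply inverse-square spreading to bring every level to the receiver, then sum 10^(L/10).
milling machine: 96 − 20·log₁₀(17.3/4.3) = 96 − 12.09 = 83.91 dB(A).
chiller: 84 − 20·log₁₀(5.3/1.0) = 84 − 14.49 = 69.51 dB(A).
Σ 10^(L/10) = 2.549e+08 → L_total = 10·log₁₀(2.549e+08) = 84.06 dB(A).

84.1 dB(A)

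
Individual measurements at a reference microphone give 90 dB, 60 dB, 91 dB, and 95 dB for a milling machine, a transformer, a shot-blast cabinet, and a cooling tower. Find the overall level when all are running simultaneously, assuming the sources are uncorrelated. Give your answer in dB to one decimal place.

97.3 dB

Incoherent sources combine by intensity addition: L_total = 10·log₁₀(Σ 10^(L_i/10)).
Σ 10^(L/10) = 10^(90/10) + 10^(60/10) + 10^(91/10) + 10^(95/10) = 5.422e+09.
L_total = 10·log₁₀(5.422e+09) = 97.34 dB.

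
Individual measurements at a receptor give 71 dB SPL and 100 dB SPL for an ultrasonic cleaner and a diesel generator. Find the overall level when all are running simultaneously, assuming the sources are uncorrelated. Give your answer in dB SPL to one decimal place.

100.0 dB SPL

Incoherent sources combine by intensity addition: L_total = 10·log₁₀(Σ 10^(L_i/10)).
Σ 10^(L/10) = 10^(71/10) + 10^(100/10) = 1.001e+10.
L_total = 10·log₁₀(1.001e+10) = 100.01 dB SPL.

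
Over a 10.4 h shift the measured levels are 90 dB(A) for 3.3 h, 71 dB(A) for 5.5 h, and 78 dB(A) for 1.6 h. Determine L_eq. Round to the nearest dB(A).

L_eq = 10·log₁₀[(1/T)·Σ tᵢ·10^(Lᵢ/10)] with T = 10.4 h.
Σ tᵢ·10^(Lᵢ/10) = 3.3·10^(90/10) + 5.5·10^(71/10) + 1.6·10^(78/10) = 3.470e+09.
L_eq = 10·log₁₀(3.470e+09/10.4) = 85.23 dB(A).

85 dB(A)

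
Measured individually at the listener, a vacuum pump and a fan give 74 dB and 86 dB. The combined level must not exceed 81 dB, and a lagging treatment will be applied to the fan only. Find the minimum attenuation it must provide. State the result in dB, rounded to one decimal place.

Fixed contribution from the other source: Σ 10^(L/10) = 10^(74/10) = 2.512e+07 (74.00 dB).
To meet 81 dB overall, the treated fan may contribute at most 10^(81/10) − 2.512e+07 = 1.008e+08, i.e. 80.03 dB.
Required insertion loss = 86 − 80.03 = 5.97 dB.

6.0 dB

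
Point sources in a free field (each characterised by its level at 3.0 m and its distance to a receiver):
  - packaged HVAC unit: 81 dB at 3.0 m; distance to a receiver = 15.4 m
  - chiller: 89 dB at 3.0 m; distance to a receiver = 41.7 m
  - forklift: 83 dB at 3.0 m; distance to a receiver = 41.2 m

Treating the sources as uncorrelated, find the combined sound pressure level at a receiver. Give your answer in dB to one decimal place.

Apply inverse-square spreading to bring every level to the receiver, then sum 10^(L/10).
packaged HVAC unit: 81 − 20·log₁₀(15.4/3.0) = 81 − 14.21 = 66.79 dB.
chiller: 89 − 20·log₁₀(41.7/3.0) = 89 − 22.86 = 66.14 dB.
forklift: 83 − 20·log₁₀(41.2/3.0) = 83 − 22.76 = 60.24 dB.
Σ 10^(L/10) = 9.947e+06 → L_total = 10·log₁₀(9.947e+06) = 69.98 dB.

70.0 dB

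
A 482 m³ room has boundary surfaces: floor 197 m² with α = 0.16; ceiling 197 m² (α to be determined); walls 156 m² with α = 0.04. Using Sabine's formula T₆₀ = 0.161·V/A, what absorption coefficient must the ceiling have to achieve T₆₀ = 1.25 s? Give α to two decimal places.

Required total absorption A = 0.161·482/1.25 = 62.08 m².
Absorption from the other surfaces = 197·0.16 + 156·0.04 = 37.76 m², so the ceiling must supply 24.32 m² over 197 m².
α = 24.32/197 = 0.123.

0.12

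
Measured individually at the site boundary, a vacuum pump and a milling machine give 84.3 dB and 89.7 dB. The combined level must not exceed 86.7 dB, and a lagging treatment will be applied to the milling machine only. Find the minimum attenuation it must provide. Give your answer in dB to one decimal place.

Fixed contribution from the other source: Σ 10^(L/10) = 10^(84.3/10) = 2.692e+08 (84.30 dB).
To meet 86.7 dB overall, the treated milling machine may contribute at most 10^(86.7/10) − 2.692e+08 = 1.986e+08, i.e. 82.98 dB.
So the milling machine must be reduced from 89.7 to 82.98 dB: IL = 6.72 dB.

6.7 dB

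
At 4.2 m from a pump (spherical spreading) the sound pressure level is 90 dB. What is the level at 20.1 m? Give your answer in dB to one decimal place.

76.4 dB

Spherical spreading from a point source gives a 20·log₁₀(r₂/r₁) drop.
L₂ = 90 − 20·log₁₀(20.1/4.2) = 90 − 13.599 = 76.40 dB.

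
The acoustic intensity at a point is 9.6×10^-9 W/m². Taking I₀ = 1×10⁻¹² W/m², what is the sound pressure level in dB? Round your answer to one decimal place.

39.8 dB

I/I₀ = 9.6×10^-9/10⁻¹² = 9.6×10^3, and L = 10·log₁₀(I/I₀).
L = 10·(0.9823 + 3) = 39.82 dB.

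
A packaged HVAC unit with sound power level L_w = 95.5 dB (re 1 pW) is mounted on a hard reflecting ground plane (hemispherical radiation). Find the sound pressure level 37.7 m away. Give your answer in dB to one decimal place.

The power spreads over a hemisphere of area 2π·r², so L_p = L_w − 10·log₁₀(2π·r²).
2π·r² = 8930 m², 10·log₁₀ of that is 39.509 dB.
L_p = 95.5 − 39.509 = 55.99 dB.

56.0 dB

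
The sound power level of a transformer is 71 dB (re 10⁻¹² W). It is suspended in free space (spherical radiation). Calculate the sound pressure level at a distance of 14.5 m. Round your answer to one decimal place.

36.8 dB

The power spreads over a sphere of area 4π·r², so L_p = L_w − 10·log₁₀(4π·r²).
4π·r² = 2642 m², 10·log₁₀ of that is 34.219 dB.
L_p = 71 − 34.219 = 36.78 dB.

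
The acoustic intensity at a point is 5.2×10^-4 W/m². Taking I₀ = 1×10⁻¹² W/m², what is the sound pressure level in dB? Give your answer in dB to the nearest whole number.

I/I₀ = 5.2×10^-4/10⁻¹² = 5.2×10^8, and L = 10·log₁₀(I/I₀).
L = 10·(0.7160 + 8) = 87.16 dB.

87 dB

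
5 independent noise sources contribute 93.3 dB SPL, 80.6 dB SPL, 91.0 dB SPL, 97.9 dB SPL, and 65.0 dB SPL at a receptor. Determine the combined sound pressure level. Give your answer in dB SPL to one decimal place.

Incoherent sources combine by intensity addition: L_total = 10·log₁₀(Σ 10^(L_i/10)).
Σ 10^(L/10) = 10^(93.3/10) + 10^(80.6/10) + 10^(91.0/10) + 10^(97.9/10) + 10^(65.0/10) = 9.681e+09.
L_total = 10·log₁₀(9.681e+09) = 99.86 dB SPL.

99.9 dB SPL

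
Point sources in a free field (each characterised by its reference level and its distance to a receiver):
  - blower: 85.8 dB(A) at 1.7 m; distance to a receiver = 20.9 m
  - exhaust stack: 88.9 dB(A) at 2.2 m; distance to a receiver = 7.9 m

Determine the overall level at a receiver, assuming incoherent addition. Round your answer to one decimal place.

78.0 dB(A)

First find each source's level at the receiver (point-source: −20·log₁₀(r/r_ref)), then combine on an intensity basis.
blower: 85.8 − 20·log₁₀(20.9/1.7) = 85.8 − 21.79 = 64.01 dB(A).
exhaust stack: 88.9 − 20·log₁₀(7.9/2.2) = 88.9 − 11.10 = 77.80 dB(A).
Σ 10^(L/10) = 6.271e+07 → L_total = 10·log₁₀(6.271e+07) = 77.97 dB(A).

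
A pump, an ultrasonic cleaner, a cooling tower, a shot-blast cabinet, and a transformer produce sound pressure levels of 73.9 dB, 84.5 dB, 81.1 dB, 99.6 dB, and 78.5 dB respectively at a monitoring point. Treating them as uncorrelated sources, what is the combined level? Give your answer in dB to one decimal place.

99.8 dB

For uncorrelated sources the intensities add, so convert each level to linear form, sum, and take 10·log₁₀ of the total.
Σ 10^(L/10) = 10^(73.9/10) + 10^(84.5/10) + 10^(81.1/10) + 10^(99.6/10) + 10^(78.5/10) = 9.626e+09.
L_total = 10·log₁₀(9.626e+09) = 99.83 dB.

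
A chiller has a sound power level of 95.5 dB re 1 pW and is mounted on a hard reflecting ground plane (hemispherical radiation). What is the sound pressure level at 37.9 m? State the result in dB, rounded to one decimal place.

L_p = L_w − 10·log₁₀(2π·r²) with r = 37.9 m.
2π·r² = 9025 m², 10·log₁₀ of that is 39.555 dB.
L_p = 95.5 − 39.555 = 55.95 dB.

55.9 dB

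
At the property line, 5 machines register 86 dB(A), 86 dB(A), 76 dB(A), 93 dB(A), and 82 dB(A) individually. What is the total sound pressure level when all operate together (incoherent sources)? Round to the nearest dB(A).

Incoherent sources combine by intensity addition: L_total = 10·log₁₀(Σ 10^(L_i/10)).
Σ 10^(L/10) = 10^(86/10) + 10^(86/10) + 10^(76/10) + 10^(93/10) + 10^(82/10) = 2.990e+09.
L_total = 10·log₁₀(2.990e+09) = 94.76 dB(A).

95 dB(A)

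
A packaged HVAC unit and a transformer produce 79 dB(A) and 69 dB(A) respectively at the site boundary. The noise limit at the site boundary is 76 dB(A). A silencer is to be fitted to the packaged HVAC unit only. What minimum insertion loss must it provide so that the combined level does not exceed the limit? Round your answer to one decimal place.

4.0 dB

The untreated sources together contribute 10^(69/10) = 7.943e+06, i.e. 69.00 dB(A).
To meet 76 dB(A) overall, the treated packaged HVAC unit may contribute at most 10^(76/10) − 7.943e+06 = 3.187e+07, i.e. 75.03 dB(A).
So the packaged HVAC unit must be reduced from 79 to 75.03 dB(A): IL = 3.97 dB.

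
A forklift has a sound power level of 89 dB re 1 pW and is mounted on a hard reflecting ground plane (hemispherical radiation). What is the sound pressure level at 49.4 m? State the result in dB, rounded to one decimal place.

47.1 dB

L_p = L_w − 10·log₁₀(2π·r²) with r = 49.4 m.
2π·r² = 1.533e+04 m², 10·log₁₀ of that is 41.856 dB.
L_p = 89 − 41.856 = 47.14 dB.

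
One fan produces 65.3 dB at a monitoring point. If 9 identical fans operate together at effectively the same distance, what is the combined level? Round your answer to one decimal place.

N identical incoherent sources raise the level by 10·log₁₀ N.
L_total = 65.3 + 10·log₁₀(9) = 65.3 + 9.542 = 74.84 dB.

74.8 dB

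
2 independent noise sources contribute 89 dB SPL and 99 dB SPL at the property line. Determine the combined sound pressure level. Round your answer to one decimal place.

99.4 dB SPL

Incoherent sources combine by intensity addition: L_total = 10·log₁₀(Σ 10^(L_i/10)).
Σ 10^(L/10) = 10^(89/10) + 10^(99/10) = 8.738e+09.
L_total = 10·log₁₀(8.738e+09) = 99.41 dB SPL.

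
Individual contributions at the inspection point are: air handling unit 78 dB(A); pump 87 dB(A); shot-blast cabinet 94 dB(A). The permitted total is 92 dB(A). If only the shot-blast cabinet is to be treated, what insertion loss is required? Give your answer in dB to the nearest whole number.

4 dB

Everything except the shot-blast cabinet sums to 10^(78/10) + 10^(87/10) = 5.643e+08 in linear terms, 87.51 dB(A).
To meet 92 dB(A) overall, the treated shot-blast cabinet may contribute at most 10^(92/10) − 5.643e+08 = 1.021e+09, i.e. 90.09 dB(A).
Required insertion loss = 94 − 90.09 = 3.91 dB.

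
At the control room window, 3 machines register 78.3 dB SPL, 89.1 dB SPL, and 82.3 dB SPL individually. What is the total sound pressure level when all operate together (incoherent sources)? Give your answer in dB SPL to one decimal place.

90.2 dB SPL

Incoherent sources combine by intensity addition: L_total = 10·log₁₀(Σ 10^(L_i/10)).
Σ 10^(L/10) = 10^(78.3/10) + 10^(89.1/10) + 10^(82.3/10) = 1.050e+09.
L_total = 10·log₁₀(1.050e+09) = 90.21 dB SPL.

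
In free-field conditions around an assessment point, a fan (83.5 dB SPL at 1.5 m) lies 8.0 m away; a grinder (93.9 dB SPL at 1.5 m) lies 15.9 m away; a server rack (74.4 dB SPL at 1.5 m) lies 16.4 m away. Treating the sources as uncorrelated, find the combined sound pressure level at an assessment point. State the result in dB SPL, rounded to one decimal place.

Apply inverse-square spreading to bring every level to the receiver, then sum 10^(L/10).
fan: 83.5 − 20·log₁₀(8.0/1.5) = 83.5 − 14.54 = 68.96 dB SPL.
grinder: 93.9 − 20·log₁₀(15.9/1.5) = 93.9 − 20.51 = 73.39 dB SPL.
server rack: 74.4 − 20·log₁₀(16.4/1.5) = 74.4 − 20.78 = 53.62 dB SPL.
Σ 10^(L/10) = 2.995e+07 → L_total = 10·log₁₀(2.995e+07) = 74.76 dB SPL.

74.8 dB SPL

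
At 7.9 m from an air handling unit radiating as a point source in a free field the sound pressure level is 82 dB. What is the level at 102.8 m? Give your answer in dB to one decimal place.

59.7 dB

Spherical spreading from a point source gives a 20·log₁₀(r₂/r₁) drop.
L₂ = 82 − 20·log₁₀(102.8/7.9) = 82 − 22.287 = 59.71 dB.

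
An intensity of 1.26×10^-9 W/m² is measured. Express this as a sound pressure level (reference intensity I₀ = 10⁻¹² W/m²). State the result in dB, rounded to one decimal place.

31.0 dB

L = 10·log₁₀(I/I₀) = 10·log₁₀(1.26×10^-9/10⁻¹²) = 10·log₁₀(1.26×10^3).
L = 10·(0.1004 + 3) = 31.00 dB.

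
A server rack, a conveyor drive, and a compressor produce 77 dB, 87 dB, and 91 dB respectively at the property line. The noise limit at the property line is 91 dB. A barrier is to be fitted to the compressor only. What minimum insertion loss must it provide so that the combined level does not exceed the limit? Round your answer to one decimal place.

2.5 dB

Everything except the compressor sums to 10^(77/10) + 10^(87/10) = 5.513e+08 in linear terms, 87.41 dB.
To meet 91 dB overall, the treated compressor may contribute at most 10^(91/10) − 5.513e+08 = 7.076e+08, i.e. 88.50 dB.
Required insertion loss = 91 − 88.50 = 2.50 dB.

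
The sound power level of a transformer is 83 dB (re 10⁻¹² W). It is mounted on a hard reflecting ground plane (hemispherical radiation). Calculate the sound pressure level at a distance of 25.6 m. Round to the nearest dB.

47 dB

L_p = L_w − 10·log₁₀(2π·r²) with r = 25.6 m.
2π·r² = 4118 m², 10·log₁₀ of that is 36.147 dB.
L_p = 83 − 36.147 = 46.85 dB.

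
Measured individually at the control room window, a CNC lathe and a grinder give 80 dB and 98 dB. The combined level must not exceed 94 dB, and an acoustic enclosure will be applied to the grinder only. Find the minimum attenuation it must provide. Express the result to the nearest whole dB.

4 dB

Fixed contribution from the other source: Σ 10^(L/10) = 10^(80/10) = 1.000e+08 (80.00 dB).
The limit corresponds to 10^(94/10) = 2.512e+09; subtracting the fixed part leaves 2.412e+09 for the grinder, i.e. 93.82 dB.
Required insertion loss = 98 − 93.82 = 4.18 dB.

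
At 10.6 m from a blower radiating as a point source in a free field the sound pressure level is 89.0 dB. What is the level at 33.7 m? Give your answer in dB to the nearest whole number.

Spherical spreading from a point source gives a 20·log₁₀(r₂/r₁) drop.
L₂ = 89.0 − 20·log₁₀(33.7/10.6) = 89.0 − 10.046 = 78.95 dB.

79 dB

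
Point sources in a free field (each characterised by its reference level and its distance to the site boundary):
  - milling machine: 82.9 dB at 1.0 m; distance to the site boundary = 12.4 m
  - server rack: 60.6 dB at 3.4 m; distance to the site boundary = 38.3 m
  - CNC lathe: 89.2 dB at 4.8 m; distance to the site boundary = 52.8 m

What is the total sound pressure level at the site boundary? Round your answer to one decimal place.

Apply inverse-square spreading to bring every level to the receiver, then sum 10^(L/10).
milling machine: 82.9 − 20·log₁₀(12.4/1.0) = 82.9 − 21.87 = 61.03 dB.
server rack: 60.6 − 20·log₁₀(38.3/3.4) = 60.6 − 21.03 = 39.57 dB.
CNC lathe: 89.2 − 20·log₁₀(52.8/4.8) = 89.2 − 20.83 = 68.37 dB.
Σ 10^(L/10) = 8.151e+06 → L_total = 10·log₁₀(8.151e+06) = 69.11 dB.

69.1 dB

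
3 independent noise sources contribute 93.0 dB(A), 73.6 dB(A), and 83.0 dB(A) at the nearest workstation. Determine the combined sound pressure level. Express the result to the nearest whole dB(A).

Incoherent sources combine by intensity addition: L_total = 10·log₁₀(Σ 10^(L_i/10)).
Σ 10^(L/10) = 10^(93.0/10) + 10^(73.6/10) + 10^(83.0/10) = 2.218e+09.
L_total = 10·log₁₀(2.218e+09) = 93.46 dB(A).

93 dB(A)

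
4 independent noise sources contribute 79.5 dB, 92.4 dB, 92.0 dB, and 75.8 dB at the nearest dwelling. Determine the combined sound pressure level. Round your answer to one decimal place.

95.4 dB

Incoherent sources combine by intensity addition: L_total = 10·log₁₀(Σ 10^(L_i/10)).
Σ 10^(L/10) = 10^(79.5/10) + 10^(92.4/10) + 10^(92.0/10) + 10^(75.8/10) = 3.450e+09.
L_total = 10·log₁₀(3.450e+09) = 95.38 dB.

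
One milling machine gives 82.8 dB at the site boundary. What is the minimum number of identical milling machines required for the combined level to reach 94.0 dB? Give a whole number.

14

Need L₁ + 10·log₁₀ N ≥ 94.0, i.e. log₁₀ N ≥ 1.12.
N ≥ 10^(11.2/10) = 13.183, so N = 14.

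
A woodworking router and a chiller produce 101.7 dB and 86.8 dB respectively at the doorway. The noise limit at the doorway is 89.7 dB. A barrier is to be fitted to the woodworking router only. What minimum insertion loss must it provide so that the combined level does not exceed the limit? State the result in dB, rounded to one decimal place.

Everything except the woodworking router sums to 10^(86.8/10) = 4.786e+08 in linear terms, 86.80 dB.
The limit corresponds to 10^(89.7/10) = 9.333e+08; subtracting the fixed part leaves 4.546e+08 for the woodworking router, i.e. 86.58 dB.
Required insertion loss = 101.7 − 86.58 = 15.12 dB.

15.1 dB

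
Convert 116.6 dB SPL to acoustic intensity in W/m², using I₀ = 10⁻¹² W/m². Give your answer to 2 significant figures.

L = 10·log₁₀(I/I₀) ⇒ I = I₀·10^(L/10) = 10⁻¹² × 10^11.66.

0.46 W/m²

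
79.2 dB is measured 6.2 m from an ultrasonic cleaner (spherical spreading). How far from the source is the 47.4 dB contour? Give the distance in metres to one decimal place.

The 31.8 dB drop corresponds to a distance ratio of 10^(31.8/20) for a point source.
r₂ = 6.2·10^((79.2−47.4)/20) = 6.2·10^(31.8/20) = 241.21 m.

241.2 m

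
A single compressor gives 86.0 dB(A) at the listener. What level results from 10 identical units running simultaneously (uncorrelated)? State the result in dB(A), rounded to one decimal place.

96.0 dB(A)

L_total = L₁ + 10·log₁₀ N for N identical incoherent sources.
L_total = 86.0 + 10·log₁₀(10) = 86.0 + 10.000 = 96.00 dB(A).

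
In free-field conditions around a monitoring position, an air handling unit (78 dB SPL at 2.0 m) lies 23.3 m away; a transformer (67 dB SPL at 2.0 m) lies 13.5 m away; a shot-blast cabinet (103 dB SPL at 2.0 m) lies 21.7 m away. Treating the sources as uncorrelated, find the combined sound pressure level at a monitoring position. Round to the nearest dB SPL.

Propagate each source to the receiver with L = L_ref − 20·log₁₀(r/r_ref), then add intensities.
air handling unit: 78 − 20·log₁₀(23.3/2.0) = 78 − 21.33 = 56.67 dB SPL.
transformer: 67 − 20·log₁₀(13.5/2.0) = 67 − 16.59 = 50.41 dB SPL.
shot-blast cabinet: 103 − 20·log₁₀(21.7/2.0) = 103 − 20.71 = 82.29 dB SPL.
Σ 10^(L/10) = 1.701e+08 → L_total = 10·log₁₀(1.701e+08) = 82.31 dB SPL.

82 dB SPL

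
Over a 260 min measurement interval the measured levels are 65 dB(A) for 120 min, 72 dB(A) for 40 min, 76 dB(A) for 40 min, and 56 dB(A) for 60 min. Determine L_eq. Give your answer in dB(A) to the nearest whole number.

70 dB(A)

L_eq = 10·log₁₀[(1/T)·Σ tᵢ·10^(Lᵢ/10)] with T = 260 min.
Σ tᵢ·10^(Lᵢ/10) = 120·10^(65/10) + 40·10^(72/10) + 40·10^(76/10) + 60·10^(56/10) = 2.630e+09.
L_eq = 10·log₁₀(2.630e+09/260) = 70.05 dB(A).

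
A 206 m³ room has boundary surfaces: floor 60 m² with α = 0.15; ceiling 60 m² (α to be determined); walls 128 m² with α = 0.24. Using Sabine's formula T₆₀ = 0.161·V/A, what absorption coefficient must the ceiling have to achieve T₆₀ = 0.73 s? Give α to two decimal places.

0.10

From T₆₀ = 0.161·V/A, the target T₆₀ = 0.73 s needs A = 0.161·206/0.73 = 45.43 m².
Absorption from the other surfaces = 60·0.15 + 128·0.24 = 39.72 m², so the ceiling must supply 5.71 m² over 60 m².
α = 5.71/60 = 0.095.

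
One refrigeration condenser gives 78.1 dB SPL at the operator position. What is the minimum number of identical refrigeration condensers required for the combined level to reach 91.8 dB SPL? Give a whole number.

24

N identical sources give L₁ + 10·log₁₀ N, so require 10·log₁₀ N ≥ 91.8 − 78.1 = 13.7 dB.
N ≥ 10^(13.7/10) = 23.442, so N = 24.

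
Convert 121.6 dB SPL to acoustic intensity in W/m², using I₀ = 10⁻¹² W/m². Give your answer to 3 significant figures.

I/I₀ = 10^(121.6/10) = 1.445e+12, so I = 1.445e+12 × 10⁻¹² W/m².

1.45 W/m²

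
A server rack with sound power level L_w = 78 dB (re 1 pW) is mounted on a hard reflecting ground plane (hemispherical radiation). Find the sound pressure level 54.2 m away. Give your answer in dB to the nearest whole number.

35 dB

Free-field hemispherical radiation: L_p = L_w − 10·log₁₀(2π·r²), r = 54.2 m.
2π·r² = 1.846e+04 m², 10·log₁₀ of that is 42.662 dB.
L_p = 78 − 42.662 = 35.34 dB.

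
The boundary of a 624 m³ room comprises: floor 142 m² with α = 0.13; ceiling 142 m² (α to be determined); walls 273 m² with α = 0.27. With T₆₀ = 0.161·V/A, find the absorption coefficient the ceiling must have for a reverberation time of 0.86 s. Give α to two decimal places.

0.17

A = 0.161·V/T₆₀ = 0.161·624/0.86 = 116.82 m² sabins.
Absorption from the other surfaces = 142·0.13 + 273·0.27 = 92.17 m², so the ceiling must supply 24.65 m² over 142 m².
α = 24.65/142 = 0.174.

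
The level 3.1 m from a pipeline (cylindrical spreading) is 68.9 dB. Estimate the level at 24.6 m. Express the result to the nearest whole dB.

For a line source, L₂ = L₁ − 10·log₁₀(r₂/r₁).
L₂ = 68.9 − 10·log₁₀(24.6/3.1) = 68.9 − 8.996 = 59.90 dB.

60 dB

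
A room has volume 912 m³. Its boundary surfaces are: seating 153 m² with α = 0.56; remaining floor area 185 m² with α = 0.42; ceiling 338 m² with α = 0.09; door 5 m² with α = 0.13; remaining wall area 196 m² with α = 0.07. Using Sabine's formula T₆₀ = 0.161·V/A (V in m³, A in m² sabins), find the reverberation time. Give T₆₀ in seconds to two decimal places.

A = Σ Sᵢαᵢ = 153·0.56 + 185·0.42 + 338·0.09 + 5·0.13 + 196·0.07 = 208.17 m².
T₆₀ = 0.161 × 912 / 208.17 = 0.705 s.

0.71 s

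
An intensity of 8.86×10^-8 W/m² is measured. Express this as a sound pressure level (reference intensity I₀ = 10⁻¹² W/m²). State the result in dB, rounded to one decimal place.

Dividing by I₀ shifts the exponent by 12: I/I₀ = 8.86×10^4.
L = 10·(0.9474 + 4) = 49.47 dB.

49.5 dB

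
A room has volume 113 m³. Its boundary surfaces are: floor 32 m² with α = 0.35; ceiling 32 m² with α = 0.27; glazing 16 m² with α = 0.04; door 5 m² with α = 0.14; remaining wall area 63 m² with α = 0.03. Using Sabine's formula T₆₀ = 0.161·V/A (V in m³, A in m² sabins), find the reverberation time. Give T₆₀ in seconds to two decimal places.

0.79 s

Total absorption A = 32·0.35 + 32·0.27 + 16·0.04 + 5·0.14 + 63·0.03 = 23.07 m² sabins.
T₆₀ = 0.161·V/A = 0.161·113/23.07 = 0.789 s.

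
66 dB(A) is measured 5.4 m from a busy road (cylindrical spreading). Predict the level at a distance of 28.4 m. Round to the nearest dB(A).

59 dB(A)

Line-source attenuation: ΔL = 10·log₁₀(r₂/r₁) = 10·log₁₀(28.4/5.4) = 7.209 dB.
L₂ = 66 − 10·log₁₀(28.4/5.4) = 66 − 7.209 = 58.79 dB(A).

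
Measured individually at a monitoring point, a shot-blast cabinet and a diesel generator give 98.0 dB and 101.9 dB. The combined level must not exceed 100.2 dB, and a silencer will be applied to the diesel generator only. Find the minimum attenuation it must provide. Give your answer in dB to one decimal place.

5.7 dB

The untreated sources together contribute 10^(98.0/10) = 6.310e+09, i.e. 98.00 dB.
The limit corresponds to 10^(100.2/10) = 1.047e+10; subtracting the fixed part leaves 4.162e+09 for the diesel generator, i.e. 96.19 dB.
So the diesel generator must be reduced from 101.9 to 96.19 dB: IL = 5.71 dB.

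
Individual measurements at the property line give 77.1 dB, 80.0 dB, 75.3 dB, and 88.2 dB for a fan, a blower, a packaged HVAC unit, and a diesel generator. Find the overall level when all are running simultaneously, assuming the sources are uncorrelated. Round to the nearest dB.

Incoherent sources combine by intensity addition: L_total = 10·log₁₀(Σ 10^(L_i/10)).
Σ 10^(L/10) = 10^(77.1/10) + 10^(80.0/10) + 10^(75.3/10) + 10^(88.2/10) = 8.459e+08.
L_total = 10·log₁₀(8.459e+08) = 89.27 dB.

89 dB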